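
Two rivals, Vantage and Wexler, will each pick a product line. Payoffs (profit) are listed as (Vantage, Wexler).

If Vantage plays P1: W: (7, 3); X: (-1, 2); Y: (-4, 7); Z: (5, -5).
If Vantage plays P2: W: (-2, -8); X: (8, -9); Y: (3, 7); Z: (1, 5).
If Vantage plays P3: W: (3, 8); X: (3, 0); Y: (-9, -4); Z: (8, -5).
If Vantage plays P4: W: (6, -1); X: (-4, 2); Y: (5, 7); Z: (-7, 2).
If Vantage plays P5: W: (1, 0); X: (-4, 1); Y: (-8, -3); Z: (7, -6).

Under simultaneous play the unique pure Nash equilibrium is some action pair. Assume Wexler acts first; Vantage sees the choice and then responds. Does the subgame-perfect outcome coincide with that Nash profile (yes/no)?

yes

Solve by backward induction (Wexler leads).
- W: BR = P1, leader payoff 3.
- X: BR = P2, leader payoff -9.
- Y: BR = P4, leader payoff 7.
- Z: BR = P3, leader payoff -5.
Wexler's induced payoffs are 3, -9, 7, -5, so Wexler commits to Y. Subgame-perfect outcome: (P4, Y) with payoffs (5, 7).
Under simultaneous play:
Vantage's best replies: W→P1; X→P2; Y→P4; Z→P3.
Wexler's best replies: P1→Y; P2→Y; P3→W; P4→Y; P5→X.
Only (P4, Y) has each player best-responding; Nash payoffs (5, 7).
Sequential outcome (P4, Y) coincides with the Nash profile (P4, Y).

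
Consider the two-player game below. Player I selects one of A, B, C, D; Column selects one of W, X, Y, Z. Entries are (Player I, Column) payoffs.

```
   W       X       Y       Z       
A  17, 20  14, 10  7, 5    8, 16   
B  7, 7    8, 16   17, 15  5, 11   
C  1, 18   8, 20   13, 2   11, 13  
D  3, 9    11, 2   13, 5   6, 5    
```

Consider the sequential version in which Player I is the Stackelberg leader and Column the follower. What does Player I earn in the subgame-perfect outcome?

Column best-responds to each possible Player I move:
- A → Column plays W (best of 20, 10, 5, 16); Player I gets 17.
- B → Column plays X (best of 7, 16, 15, 11); Player I gets 8.
- C → Column plays X (best of 18, 20, 2, 13); Player I gets 8.
- D → Column plays W (best of 9, 2, 5, 5); Player I gets 3.
Among 17, 8, 8, 3, the best is 17 at A. Subgame-perfect outcome: (A, W) with payoffs (17, 20).

17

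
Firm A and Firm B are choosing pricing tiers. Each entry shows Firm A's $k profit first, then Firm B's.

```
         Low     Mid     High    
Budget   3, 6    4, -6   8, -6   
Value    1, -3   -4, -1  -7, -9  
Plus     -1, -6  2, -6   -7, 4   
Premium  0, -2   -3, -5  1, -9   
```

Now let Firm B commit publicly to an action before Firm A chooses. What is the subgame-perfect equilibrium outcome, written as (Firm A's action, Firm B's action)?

(Budget, Low)

Firm A best-responds to each possible Firm B move:
- Low: BR = Budget, leader payoff 6.
- Mid: BR = Budget, leader payoff -6.
- High: BR = Budget, leader payoff -6.
Maximizing over 6, -6, -6, Firm B chooses Low. Subgame-perfect outcome: (Budget, Low) with payoffs (3, 6).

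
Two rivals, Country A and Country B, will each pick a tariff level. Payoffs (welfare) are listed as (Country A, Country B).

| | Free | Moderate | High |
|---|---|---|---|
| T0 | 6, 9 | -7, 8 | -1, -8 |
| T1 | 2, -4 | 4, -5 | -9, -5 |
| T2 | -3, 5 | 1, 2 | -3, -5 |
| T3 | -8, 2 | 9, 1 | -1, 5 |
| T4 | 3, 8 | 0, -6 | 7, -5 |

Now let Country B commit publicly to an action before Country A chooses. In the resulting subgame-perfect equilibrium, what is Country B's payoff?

9

Work backward from Country A's decision.
- Free → Country A plays T0 (best of 6, 2, -3, -8, 3); Country B gets 9.
- Moderate → Country A plays T3 (best of -7, 4, 1, 9, 0); Country B gets 1.
- High → Country A plays T4 (best of -1, -9, -3, -1, 7); Country B gets -5.
Among 9, 1, -5, the best is 9 at Free. Subgame-perfect outcome: (T0, Free) with payoffs (6, 9).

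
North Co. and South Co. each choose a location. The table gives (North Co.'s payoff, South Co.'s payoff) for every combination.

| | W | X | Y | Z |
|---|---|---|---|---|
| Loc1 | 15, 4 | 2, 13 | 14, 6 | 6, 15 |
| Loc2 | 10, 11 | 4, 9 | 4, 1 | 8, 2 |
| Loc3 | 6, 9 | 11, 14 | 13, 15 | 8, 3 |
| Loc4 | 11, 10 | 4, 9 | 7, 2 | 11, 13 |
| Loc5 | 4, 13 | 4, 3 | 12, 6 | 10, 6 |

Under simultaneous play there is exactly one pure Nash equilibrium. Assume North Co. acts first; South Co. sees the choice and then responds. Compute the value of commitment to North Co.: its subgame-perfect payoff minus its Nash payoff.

2

Solve by backward induction (North Co. leads).
- Loc1: BR = Z, leader payoff 6.
- Loc2: BR = W, leader payoff 10.
- Loc3: BR = Y, leader payoff 13.
- Loc4: BR = Z, leader payoff 11.
- Loc5: BR = W, leader payoff 4.
Maximizing over 6, 10, 13, 11, 4, North Co. chooses Loc3. Subgame-perfect outcome: (Loc3, Y) with payoffs (13, 15).
Under simultaneous play:
North Co.'s best replies: W→Loc1; X→Loc3; Y→Loc1; Z→Loc4.
South Co.'s best replies: Loc1→Z; Loc2→W; Loc3→Y; Loc4→Z; Loc5→W.
Only (Loc4, Z) has each player best-responding; Nash payoffs (11, 13).
North Co.'s commitment gain: 13 − 11 = 2.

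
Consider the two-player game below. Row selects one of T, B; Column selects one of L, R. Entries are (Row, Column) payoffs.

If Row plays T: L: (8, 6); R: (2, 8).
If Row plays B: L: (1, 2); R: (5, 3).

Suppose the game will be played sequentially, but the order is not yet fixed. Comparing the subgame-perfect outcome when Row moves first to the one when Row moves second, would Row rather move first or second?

second

If Row leads: Column's best replies are T→R, B→R; Row's induced payoffs 2, 5; outcome (B, R), payoffs (5, 3).
If Column leads: Row's best replies are L→T, R→B; Column's induced payoffs 6, 3; outcome (T, L), payoffs (8, 6).
Row gets 5 moving first and 8 moving second, so Row prefers to move second.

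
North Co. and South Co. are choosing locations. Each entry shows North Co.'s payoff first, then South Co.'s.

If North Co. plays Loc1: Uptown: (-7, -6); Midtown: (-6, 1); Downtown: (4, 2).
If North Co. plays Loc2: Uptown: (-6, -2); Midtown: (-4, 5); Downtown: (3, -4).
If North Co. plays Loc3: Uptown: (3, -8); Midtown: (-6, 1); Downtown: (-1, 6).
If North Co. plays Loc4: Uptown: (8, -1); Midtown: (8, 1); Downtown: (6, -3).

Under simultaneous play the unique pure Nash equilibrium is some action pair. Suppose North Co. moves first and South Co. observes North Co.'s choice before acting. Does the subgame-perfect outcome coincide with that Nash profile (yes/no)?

Work backward from South Co.'s decision.
- Loc1: South Co. compares -6, 1, 2 and picks Downtown; North Co. would get 4.
- Loc2: South Co. compares -2, 5, -4 and picks Midtown; North Co. would get -4.
- Loc3: South Co. compares -8, 1, 6 and picks Downtown; North Co. would get -1.
- Loc4: South Co. compares -1, 1, -3 and picks Midtown; North Co. would get 8.
Maximizing over 4, -4, -1, 8, North Co. chooses Loc4. Subgame-perfect outcome: (Loc4, Midtown) with payoffs (8, 1).
Under simultaneous play:
North Co.'s best replies: Uptown→Loc4; Midtown→Loc4; Downtown→Loc4.
South Co.'s best replies: Loc1→Downtown; Loc2→Midtown; Loc3→Downtown; Loc4→Midtown.
Only (Loc4, Midtown) has each player best-responding; Nash payoffs (8, 1).
Sequential outcome (Loc4, Midtown) coincides with the Nash profile (Loc4, Midtown).

yes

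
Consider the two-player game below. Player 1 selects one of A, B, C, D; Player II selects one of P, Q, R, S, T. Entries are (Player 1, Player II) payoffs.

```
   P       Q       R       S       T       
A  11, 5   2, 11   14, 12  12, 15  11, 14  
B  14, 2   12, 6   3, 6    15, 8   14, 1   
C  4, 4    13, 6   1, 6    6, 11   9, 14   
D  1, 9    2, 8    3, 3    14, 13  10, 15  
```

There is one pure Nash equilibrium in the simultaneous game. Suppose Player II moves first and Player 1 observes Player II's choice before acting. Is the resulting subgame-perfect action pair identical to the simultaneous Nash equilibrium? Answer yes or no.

Player 1 best-responds to each possible Player II move:
- P: BR = B, leader payoff 2.
- Q: BR = C, leader payoff 6.
- R: BR = A, leader payoff 12.
- S: BR = B, leader payoff 8.
- T: BR = B, leader payoff 1.
Among 2, 6, 12, 8, 1, the best is 12 at R. Subgame-perfect outcome: (A, R) with payoffs (14, 12).
For the simultaneous game, intersect best replies.
Player 1's best replies: P→B; Q→C; R→A; S→B; T→B.
Player II's best replies: A→S; B→S; C→T; D→T.
Only (B, S) has each player best-responding; Nash payoffs (15, 8).
Sequential outcome (A, R) differs from the Nash profile (B, S).

no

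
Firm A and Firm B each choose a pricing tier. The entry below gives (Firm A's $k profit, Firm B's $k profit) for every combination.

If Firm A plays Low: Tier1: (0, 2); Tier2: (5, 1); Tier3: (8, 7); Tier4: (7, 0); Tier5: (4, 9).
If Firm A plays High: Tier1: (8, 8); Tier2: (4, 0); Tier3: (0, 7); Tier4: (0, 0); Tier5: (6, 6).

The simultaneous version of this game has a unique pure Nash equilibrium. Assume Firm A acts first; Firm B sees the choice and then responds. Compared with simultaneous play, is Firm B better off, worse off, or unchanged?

Firm B best-responds to each possible Firm A move:
- Low: BR = Tier5, leader payoff 4.
- High: BR = Tier1, leader payoff 8.
Maximizing over 4, 8, Firm A chooses High. Subgame-perfect outcome: (High, Tier1) with payoffs (8, 8).
Under simultaneous play:
Firm A's best replies: Tier1→High; Tier2→Low; Tier3→Low; Tier4→Low; Tier5→High.
Firm B's best replies: Low→Tier5; High→Tier1.
Only (High, Tier1) has each player best-responding; Nash payoffs (8, 8).
Firm B earns 8 sequentially versus 8 at the Nash outcome: unchanged.

unchanged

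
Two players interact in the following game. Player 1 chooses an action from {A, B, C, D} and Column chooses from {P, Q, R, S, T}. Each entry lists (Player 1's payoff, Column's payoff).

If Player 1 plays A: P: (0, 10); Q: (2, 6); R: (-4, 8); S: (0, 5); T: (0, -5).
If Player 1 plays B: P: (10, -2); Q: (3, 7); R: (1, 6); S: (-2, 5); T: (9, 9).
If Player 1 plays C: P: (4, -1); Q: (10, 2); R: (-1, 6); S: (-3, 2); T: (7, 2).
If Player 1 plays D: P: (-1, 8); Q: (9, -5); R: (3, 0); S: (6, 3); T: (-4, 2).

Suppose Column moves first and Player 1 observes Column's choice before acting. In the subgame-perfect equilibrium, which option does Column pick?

Work backward from Player 1's decision.
- P → Player 1 plays B (best of 0, 10, 4, -1); Column gets -2.
- Q → Player 1 plays C (best of 2, 3, 10, 9); Column gets 2.
- R → Player 1 plays D (best of -4, 1, -1, 3); Column gets 0.
- S → Player 1 plays D (best of 0, -2, -3, 6); Column gets 3.
- T → Player 1 plays B (best of 0, 9, 7, -4); Column gets 9.
Maximizing over -2, 2, 0, 3, 9, Column chooses T. Subgame-perfect outcome: (B, T) with payoffs (9, 9).

T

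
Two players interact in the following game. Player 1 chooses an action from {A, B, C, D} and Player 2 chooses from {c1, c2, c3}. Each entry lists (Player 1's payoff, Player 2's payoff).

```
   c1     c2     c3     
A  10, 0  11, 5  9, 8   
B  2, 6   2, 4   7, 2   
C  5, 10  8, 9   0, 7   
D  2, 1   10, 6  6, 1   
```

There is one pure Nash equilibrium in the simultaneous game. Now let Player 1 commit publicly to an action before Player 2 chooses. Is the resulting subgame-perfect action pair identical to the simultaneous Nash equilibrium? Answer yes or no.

Work backward from Player 2's decision.
- A: Player 2 compares 0, 5, 8 and picks c3; Player 1 would get 9.
- B: Player 2 compares 6, 4, 2 and picks c1; Player 1 would get 2.
- C: Player 2 compares 10, 9, 7 and picks c1; Player 1 would get 5.
- D: Player 2 compares 1, 6, 1 and picks c2; Player 1 would get 10.
Maximizing over 9, 2, 5, 10, Player 1 chooses D. Subgame-perfect outcome: (D, c2) with payoffs (10, 6).
Now find the simultaneous Nash equilibrium.
Player 1's best replies: c1→A; c2→A; c3→A.
Player 2's best replies: A→c3; B→c1; C→c1; D→c2.
The unique mutual best reply is (A, c3), giving (9, 8).
Sequential outcome (D, c2) differs from the Nash profile (A, c3).

no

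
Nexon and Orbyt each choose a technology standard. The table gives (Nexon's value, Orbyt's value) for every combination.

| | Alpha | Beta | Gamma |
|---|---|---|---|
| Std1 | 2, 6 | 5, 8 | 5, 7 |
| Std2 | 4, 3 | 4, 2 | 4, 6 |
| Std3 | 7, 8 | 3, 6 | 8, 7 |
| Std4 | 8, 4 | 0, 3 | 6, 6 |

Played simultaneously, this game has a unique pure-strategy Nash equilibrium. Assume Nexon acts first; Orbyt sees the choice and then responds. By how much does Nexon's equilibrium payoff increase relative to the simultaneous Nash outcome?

Backward induction with Nexon moving first.
- Std1: BR = Beta, leader payoff 5.
- Std2: BR = Gamma, leader payoff 4.
- Std3: BR = Alpha, leader payoff 7.
- Std4: BR = Gamma, leader payoff 6.
Maximizing over 5, 4, 7, 6, Nexon chooses Std3. Subgame-perfect outcome: (Std3, Alpha) with payoffs (7, 8).
Under simultaneous play:
Nexon's best replies: Alpha→Std4; Beta→Std1; Gamma→Std3.
Orbyt's best replies: Std1→Beta; Std2→Gamma; Std3→Alpha; Std4→Gamma.
Only (Std1, Beta) has each player best-responding; Nash payoffs (5, 8).
Nexon's commitment gain: 7 − 5 = 2.

2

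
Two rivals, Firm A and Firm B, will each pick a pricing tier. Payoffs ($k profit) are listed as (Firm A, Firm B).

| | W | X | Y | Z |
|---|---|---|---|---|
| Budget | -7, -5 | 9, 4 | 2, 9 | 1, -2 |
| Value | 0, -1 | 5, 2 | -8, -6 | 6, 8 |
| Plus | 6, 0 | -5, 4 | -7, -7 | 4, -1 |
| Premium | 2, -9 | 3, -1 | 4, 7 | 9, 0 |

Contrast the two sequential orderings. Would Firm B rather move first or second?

second

If Firm A leads: Firm B's best replies are Budget→Y, Value→Z, Plus→X, Premium→Y; Firm A's induced payoffs 2, 6, -5, 4; outcome (Value, Z), payoffs (6, 8).
If Firm B leads: Firm A's best replies are W→Plus, X→Budget, Y→Premium, Z→Premium; Firm B's induced payoffs 0, 4, 7, 0; outcome (Premium, Y), payoffs (4, 7).
Firm B gets 7 moving first and 8 moving second, so Firm B prefers to move second.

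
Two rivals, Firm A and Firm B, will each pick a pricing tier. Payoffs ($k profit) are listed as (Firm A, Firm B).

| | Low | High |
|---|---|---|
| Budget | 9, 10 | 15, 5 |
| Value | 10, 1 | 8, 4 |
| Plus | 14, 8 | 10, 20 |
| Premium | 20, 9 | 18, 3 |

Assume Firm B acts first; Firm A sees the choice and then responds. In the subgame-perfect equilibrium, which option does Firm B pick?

Low

Backward induction with Firm B moving first.
- Low: Firm A compares 9, 10, 14, 20 and picks Premium; Firm B would get 9.
- High: Firm A compares 15, 8, 10, 18 and picks Premium; Firm B would get 3.
Among 9, 3, the best is 9 at Low. Subgame-perfect outcome: (Premium, Low) with payoffs (20, 9).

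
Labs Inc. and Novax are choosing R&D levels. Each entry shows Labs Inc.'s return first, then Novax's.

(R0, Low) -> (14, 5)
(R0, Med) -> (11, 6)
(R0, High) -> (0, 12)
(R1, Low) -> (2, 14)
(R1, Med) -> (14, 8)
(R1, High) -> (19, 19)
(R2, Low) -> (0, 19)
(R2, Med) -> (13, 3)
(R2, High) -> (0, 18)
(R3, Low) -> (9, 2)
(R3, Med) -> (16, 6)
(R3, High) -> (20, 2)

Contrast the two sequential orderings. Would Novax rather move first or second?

If Labs Inc. leads: Novax's best replies are R0→High, R1→High, R2→Low, R3→Med; Labs Inc.'s induced payoffs 0, 19, 0, 16; outcome (R1, High), payoffs (19, 19).
If Novax leads: Labs Inc.'s best replies are Low→R0, Med→R3, High→R3; Novax's induced payoffs 5, 6, 2; outcome (R3, Med), payoffs (16, 6).
Novax gets 6 moving first and 19 moving second, so Novax prefers to move second.

second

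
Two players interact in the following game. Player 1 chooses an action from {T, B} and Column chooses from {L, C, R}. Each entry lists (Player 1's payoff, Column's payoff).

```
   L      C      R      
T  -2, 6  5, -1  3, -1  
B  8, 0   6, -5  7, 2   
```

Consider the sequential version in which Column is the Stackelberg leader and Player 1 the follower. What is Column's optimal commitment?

Work backward from Player 1's decision.
- L: Player 1 compares -2, 8 and picks B; Column would get 0.
- C: Player 1 compares 5, 6 and picks B; Column would get -5.
- R: Player 1 compares 3, 7 and picks B; Column would get 2.
Column's induced payoffs are 0, -5, 2, so Column commits to R. Subgame-perfect outcome: (B, R) with payoffs (7, 2).

R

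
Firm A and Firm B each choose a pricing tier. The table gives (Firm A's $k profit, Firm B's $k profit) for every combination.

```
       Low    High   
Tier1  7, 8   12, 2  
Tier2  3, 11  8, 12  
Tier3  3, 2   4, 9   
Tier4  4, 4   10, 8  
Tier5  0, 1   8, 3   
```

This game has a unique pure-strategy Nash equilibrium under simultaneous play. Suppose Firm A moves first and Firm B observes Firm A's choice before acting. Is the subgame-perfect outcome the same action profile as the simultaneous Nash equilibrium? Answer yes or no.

Firm B best-responds to each possible Firm A move:
- Tier1 → Firm B plays Low (best of 8, 2); Firm A gets 7.
- Tier2 → Firm B plays High (best of 11, 12); Firm A gets 8.
- Tier3 → Firm B plays High (best of 2, 9); Firm A gets 4.
- Tier4 → Firm B plays High (best of 4, 8); Firm A gets 10.
- Tier5 → Firm B plays High (best of 1, 3); Firm A gets 8.
Maximizing over 7, 8, 4, 10, 8, Firm A chooses Tier4. Subgame-perfect outcome: (Tier4, High) with payoffs (10, 8).
Now find the simultaneous Nash equilibrium.
Firm A's best replies: Low→Tier1; High→Tier1.
Firm B's best replies: Tier1→Low; Tier2→High; Tier3→High; Tier4→High; Tier5→High.
The unique mutual best reply is (Tier1, Low), giving (7, 8).
Sequential outcome (Tier4, High) differs from the Nash profile (Tier1, Low).

no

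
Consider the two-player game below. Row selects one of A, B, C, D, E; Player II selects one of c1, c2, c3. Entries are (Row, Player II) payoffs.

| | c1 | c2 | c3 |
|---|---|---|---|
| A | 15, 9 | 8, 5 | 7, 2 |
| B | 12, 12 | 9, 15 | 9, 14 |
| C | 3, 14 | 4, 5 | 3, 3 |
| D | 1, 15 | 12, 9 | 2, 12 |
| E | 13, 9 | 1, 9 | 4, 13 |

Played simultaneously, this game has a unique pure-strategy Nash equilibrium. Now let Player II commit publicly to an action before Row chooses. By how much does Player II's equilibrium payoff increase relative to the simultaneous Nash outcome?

5

Backward induction with Player II moving first.
- c1 → Row plays A (best of 15, 12, 3, 1, 13); Player II gets 9.
- c2 → Row plays D (best of 8, 9, 4, 12, 1); Player II gets 9.
- c3 → Row plays B (best of 7, 9, 3, 2, 4); Player II gets 14.
Maximizing over 9, 9, 14, Player II chooses c3. Subgame-perfect outcome: (B, c3) with payoffs (9, 14).
Under simultaneous play:
Row's best replies: c1→A; c2→D; c3→B.
Player II's best replies: A→c1; B→c2; C→c1; D→c1; E→c3.
Only (A, c1) has each player best-responding; Nash payoffs (15, 9).
Player II's commitment gain: 14 − 9 = 5.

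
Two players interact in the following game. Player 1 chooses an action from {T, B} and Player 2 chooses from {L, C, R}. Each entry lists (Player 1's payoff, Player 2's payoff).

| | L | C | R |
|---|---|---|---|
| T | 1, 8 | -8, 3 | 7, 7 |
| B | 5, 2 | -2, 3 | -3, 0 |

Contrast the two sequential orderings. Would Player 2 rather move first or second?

second

If Player 1 leads: Player 2's best replies are T→L, B→C; Player 1's induced payoffs 1, -2; outcome (T, L), payoffs (1, 8).
If Player 2 leads: Player 1's best replies are L→B, C→B, R→T; Player 2's induced payoffs 2, 3, 7; outcome (T, R), payoffs (7, 7).
Player 2 gets 7 moving first and 8 moving second, so Player 2 prefers to move second.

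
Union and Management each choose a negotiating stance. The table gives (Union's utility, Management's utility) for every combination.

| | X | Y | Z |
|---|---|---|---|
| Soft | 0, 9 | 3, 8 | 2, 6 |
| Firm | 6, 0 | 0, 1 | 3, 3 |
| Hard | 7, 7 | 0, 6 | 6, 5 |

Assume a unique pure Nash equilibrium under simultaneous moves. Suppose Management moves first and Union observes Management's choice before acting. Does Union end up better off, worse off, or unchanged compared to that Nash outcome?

worse off

Backward induction with Management moving first.
- X: Union compares 0, 6, 7 and picks Hard; Management would get 7.
- Y: Union compares 3, 0, 0 and picks Soft; Management would get 8.
- Z: Union compares 2, 3, 6 and picks Hard; Management would get 5.
Among 7, 8, 5, the best is 8 at Y. Subgame-perfect outcome: (Soft, Y) with payoffs (3, 8).
Now find the simultaneous Nash equilibrium.
Union's best replies: X→Hard; Y→Soft; Z→Hard.
Management's best replies: Soft→X; Firm→Z; Hard→X.
The unique mutual best reply is (Hard, X), giving (7, 7).
Union earns 3 sequentially versus 7 at the Nash outcome: worse off.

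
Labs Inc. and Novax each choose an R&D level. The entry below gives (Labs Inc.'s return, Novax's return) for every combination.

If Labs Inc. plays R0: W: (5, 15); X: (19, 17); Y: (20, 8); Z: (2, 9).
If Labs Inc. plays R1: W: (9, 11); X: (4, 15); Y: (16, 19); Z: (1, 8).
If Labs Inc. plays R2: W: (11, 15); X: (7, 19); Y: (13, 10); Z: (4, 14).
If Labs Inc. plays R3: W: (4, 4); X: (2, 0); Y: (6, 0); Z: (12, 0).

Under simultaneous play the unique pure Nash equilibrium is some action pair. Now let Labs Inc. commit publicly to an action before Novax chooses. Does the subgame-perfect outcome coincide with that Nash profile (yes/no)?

yes

Solve by backward induction (Labs Inc. leads).
- R0 → Novax plays X (best of 15, 17, 8, 9); Labs Inc. gets 19.
- R1 → Novax plays Y (best of 11, 15, 19, 8); Labs Inc. gets 16.
- R2 → Novax plays X (best of 15, 19, 10, 14); Labs Inc. gets 7.
- R3 → Novax plays W (best of 4, 0, 0, 0); Labs Inc. gets 4.
Labs Inc.'s induced payoffs are 19, 16, 7, 4, so Labs Inc. commits to R0. Subgame-perfect outcome: (R0, X) with payoffs (19, 17).
Now find the simultaneous Nash equilibrium.
Labs Inc.'s best replies: W→R2; X→R0; Y→R0; Z→R3.
Novax's best replies: R0→X; R1→Y; R2→X; R3→W.
Only (R0, X) has each player best-responding; Nash payoffs (19, 17).
Sequential outcome (R0, X) coincides with the Nash profile (R0, X).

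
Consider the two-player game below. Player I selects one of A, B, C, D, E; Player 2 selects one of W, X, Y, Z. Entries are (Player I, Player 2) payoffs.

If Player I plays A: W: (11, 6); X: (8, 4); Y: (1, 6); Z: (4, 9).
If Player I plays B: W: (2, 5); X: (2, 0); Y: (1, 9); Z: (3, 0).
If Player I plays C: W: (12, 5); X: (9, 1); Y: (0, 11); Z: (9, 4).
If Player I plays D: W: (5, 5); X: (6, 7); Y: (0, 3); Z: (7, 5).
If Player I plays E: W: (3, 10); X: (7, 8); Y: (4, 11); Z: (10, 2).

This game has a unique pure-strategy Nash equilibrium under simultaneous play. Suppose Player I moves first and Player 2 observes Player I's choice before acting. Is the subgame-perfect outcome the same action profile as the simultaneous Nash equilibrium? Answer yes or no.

no

Player 2 best-responds to each possible Player I move:
- A → Player 2 plays Z (best of 6, 4, 6, 9); Player I gets 4.
- B → Player 2 plays Y (best of 5, 0, 9, 0); Player I gets 1.
- C → Player 2 plays Y (best of 5, 1, 11, 4); Player I gets 0.
- D → Player 2 plays X (best of 5, 7, 3, 5); Player I gets 6.
- E → Player 2 plays Y (best of 10, 8, 11, 2); Player I gets 4.
Player I's induced payoffs are 4, 1, 0, 6, 4, so Player I commits to D. Subgame-perfect outcome: (D, X) with payoffs (6, 7).
For the simultaneous game, intersect best replies.
Player I's best replies: W→C; X→C; Y→E; Z→E.
Player 2's best replies: A→Z; B→Y; C→Y; D→X; E→Y.
Only (E, Y) has each player best-responding; Nash payoffs (4, 11).
Sequential outcome (D, X) differs from the Nash profile (E, Y).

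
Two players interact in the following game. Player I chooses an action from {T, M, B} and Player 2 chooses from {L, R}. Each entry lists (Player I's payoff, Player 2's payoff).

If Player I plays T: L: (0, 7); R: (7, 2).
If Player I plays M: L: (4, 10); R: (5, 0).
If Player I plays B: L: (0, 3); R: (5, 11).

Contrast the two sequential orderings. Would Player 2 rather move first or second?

If Player I leads: Player 2's best replies are T→L, M→L, B→R; Player I's induced payoffs 0, 4, 5; outcome (B, R), payoffs (5, 11).
If Player 2 leads: Player I's best replies are L→M, R→T; Player 2's induced payoffs 10, 2; outcome (M, L), payoffs (4, 10).
Player 2 gets 10 moving first and 11 moving second, so Player 2 prefers to move second.

second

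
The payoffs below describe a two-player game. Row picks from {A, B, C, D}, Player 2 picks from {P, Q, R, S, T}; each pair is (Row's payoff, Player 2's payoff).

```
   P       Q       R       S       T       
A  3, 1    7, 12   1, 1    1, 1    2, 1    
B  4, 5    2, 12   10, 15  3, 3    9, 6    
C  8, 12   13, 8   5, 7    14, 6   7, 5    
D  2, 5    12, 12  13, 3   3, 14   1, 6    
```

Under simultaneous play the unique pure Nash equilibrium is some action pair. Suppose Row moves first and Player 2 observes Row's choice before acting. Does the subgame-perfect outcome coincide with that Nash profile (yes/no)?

Solve by backward induction (Row leads).
- A → Player 2 plays Q (best of 1, 12, 1, 1, 1); Row gets 7.
- B → Player 2 plays R (best of 5, 12, 15, 3, 6); Row gets 10.
- C → Player 2 plays P (best of 12, 8, 7, 6, 5); Row gets 8.
- D → Player 2 plays S (best of 5, 12, 3, 14, 6); Row gets 3.
Maximizing over 7, 10, 8, 3, Row chooses B. Subgame-perfect outcome: (B, R) with payoffs (10, 15).
Now find the simultaneous Nash equilibrium.
Row's best replies: P→C; Q→C; R→D; S→C; T→B.
Player 2's best replies: A→Q; B→R; C→P; D→S.
Only (C, P) has each player best-responding; Nash payoffs (8, 12).
Sequential outcome (B, R) differs from the Nash profile (C, P).

no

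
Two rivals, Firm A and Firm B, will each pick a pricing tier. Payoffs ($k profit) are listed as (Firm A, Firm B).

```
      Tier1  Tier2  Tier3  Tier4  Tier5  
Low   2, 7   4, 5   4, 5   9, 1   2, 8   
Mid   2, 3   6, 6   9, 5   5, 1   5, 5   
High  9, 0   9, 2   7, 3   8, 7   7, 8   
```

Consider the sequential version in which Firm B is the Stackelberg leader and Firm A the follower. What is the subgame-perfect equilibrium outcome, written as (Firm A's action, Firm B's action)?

Solve by backward induction (Firm B leads).
- Tier1: BR = High, leader payoff 0.
- Tier2: BR = High, leader payoff 2.
- Tier3: BR = Mid, leader payoff 5.
- Tier4: BR = Low, leader payoff 1.
- Tier5: BR = High, leader payoff 8.
Among 0, 2, 5, 1, 8, the best is 8 at Tier5. Subgame-perfect outcome: (High, Tier5) with payoffs (7, 8).

(High, Tier5)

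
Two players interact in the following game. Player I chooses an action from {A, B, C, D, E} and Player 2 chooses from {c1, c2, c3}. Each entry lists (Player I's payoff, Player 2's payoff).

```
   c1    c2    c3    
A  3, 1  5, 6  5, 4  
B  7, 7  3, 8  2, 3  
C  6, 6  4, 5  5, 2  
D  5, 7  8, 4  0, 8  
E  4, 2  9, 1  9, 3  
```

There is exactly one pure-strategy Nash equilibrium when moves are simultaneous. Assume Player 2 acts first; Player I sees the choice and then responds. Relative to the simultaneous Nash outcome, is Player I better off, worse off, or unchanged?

worse off

Backward induction with Player 2 moving first.
- c1: BR = B, leader payoff 7.
- c2: BR = E, leader payoff 1.
- c3: BR = E, leader payoff 3.
Maximizing over 7, 1, 3, Player 2 chooses c1. Subgame-perfect outcome: (B, c1) with payoffs (7, 7).
Under simultaneous play:
Player I's best replies: c1→B; c2→E; c3→E.
Player 2's best replies: A→c2; B→c2; C→c1; D→c3; E→c3.
Only (E, c3) has each player best-responding; Nash payoffs (9, 3).
Player I earns 7 sequentially versus 9 at the Nash outcome: worse off.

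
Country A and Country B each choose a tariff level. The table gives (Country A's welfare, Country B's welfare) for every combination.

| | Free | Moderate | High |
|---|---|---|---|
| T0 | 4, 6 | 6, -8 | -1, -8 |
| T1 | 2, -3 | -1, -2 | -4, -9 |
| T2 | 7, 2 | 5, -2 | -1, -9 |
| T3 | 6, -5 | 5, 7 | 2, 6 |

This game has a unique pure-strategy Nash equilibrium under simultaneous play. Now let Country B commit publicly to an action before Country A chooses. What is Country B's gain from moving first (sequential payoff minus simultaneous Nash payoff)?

4

Work backward from Country A's decision.
- Free → Country A plays T2 (best of 4, 2, 7, 6); Country B gets 2.
- Moderate → Country A plays T0 (best of 6, -1, 5, 5); Country B gets -8.
- High → Country A plays T3 (best of -1, -4, -1, 2); Country B gets 6.
Maximizing over 2, -8, 6, Country B chooses High. Subgame-perfect outcome: (T3, High) with payoffs (2, 6).
For the simultaneous game, intersect best replies.
Country A's best replies: Free→T2; Moderate→T0; High→T3.
Country B's best replies: T0→Free; T1→Moderate; T2→Free; T3→Moderate.
Only (T2, Free) has each player best-responding; Nash payoffs (7, 2).
Country B's commitment gain: 6 − 2 = 4.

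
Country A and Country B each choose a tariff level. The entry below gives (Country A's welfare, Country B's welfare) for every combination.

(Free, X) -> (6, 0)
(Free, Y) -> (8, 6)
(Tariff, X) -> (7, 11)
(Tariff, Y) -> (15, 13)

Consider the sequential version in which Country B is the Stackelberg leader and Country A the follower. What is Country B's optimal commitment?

Y

Solve by backward induction (Country B leads).
- X: Country A compares 6, 7 and picks Tariff; Country B would get 11.
- Y: Country A compares 8, 15 and picks Tariff; Country B would get 13.
Among 11, 13, the best is 13 at Y. Subgame-perfect outcome: (Tariff, Y) with payoffs (15, 13).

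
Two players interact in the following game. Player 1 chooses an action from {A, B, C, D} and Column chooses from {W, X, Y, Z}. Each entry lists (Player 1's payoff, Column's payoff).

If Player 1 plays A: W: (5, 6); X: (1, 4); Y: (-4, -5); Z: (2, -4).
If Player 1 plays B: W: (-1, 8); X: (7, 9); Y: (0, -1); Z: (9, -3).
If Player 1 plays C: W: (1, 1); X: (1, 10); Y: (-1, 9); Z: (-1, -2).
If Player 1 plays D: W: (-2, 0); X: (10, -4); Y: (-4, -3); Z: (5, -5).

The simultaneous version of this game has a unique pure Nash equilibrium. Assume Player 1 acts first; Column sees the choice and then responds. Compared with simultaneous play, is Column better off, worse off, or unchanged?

better off

Backward induction with Player 1 moving first.
- A: BR = W, leader payoff 5.
- B: BR = X, leader payoff 7.
- C: BR = X, leader payoff 1.
- D: BR = W, leader payoff -2.
Among 5, 7, 1, -2, the best is 7 at B. Subgame-perfect outcome: (B, X) with payoffs (7, 9).
Now find the simultaneous Nash equilibrium.
Player 1's best replies: W→A; X→D; Y→B; Z→B.
Column's best replies: A→W; B→X; C→X; D→W.
Only (A, W) has each player best-responding; Nash payoffs (5, 6).
Column earns 9 sequentially versus 6 at the Nash outcome: better off.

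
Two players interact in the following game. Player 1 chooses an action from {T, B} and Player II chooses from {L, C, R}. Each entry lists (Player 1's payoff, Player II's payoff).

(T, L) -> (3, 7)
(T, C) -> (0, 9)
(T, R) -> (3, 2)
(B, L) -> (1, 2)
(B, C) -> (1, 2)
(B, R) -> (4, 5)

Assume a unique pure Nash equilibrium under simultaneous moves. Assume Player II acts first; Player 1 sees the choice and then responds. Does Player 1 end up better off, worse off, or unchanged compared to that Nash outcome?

worse off

Work backward from Player 1's decision.
- L: BR = T, leader payoff 7.
- C: BR = B, leader payoff 2.
- R: BR = B, leader payoff 5.
Among 7, 2, 5, the best is 7 at L. Subgame-perfect outcome: (T, L) with payoffs (3, 7).
For the simultaneous game, intersect best replies.
Player 1's best replies: L→T; C→B; R→B.
Player II's best replies: T→C; B→R.
The unique mutual best reply is (B, R), giving (4, 5).
Player 1 earns 3 sequentially versus 4 at the Nash outcome: worse off.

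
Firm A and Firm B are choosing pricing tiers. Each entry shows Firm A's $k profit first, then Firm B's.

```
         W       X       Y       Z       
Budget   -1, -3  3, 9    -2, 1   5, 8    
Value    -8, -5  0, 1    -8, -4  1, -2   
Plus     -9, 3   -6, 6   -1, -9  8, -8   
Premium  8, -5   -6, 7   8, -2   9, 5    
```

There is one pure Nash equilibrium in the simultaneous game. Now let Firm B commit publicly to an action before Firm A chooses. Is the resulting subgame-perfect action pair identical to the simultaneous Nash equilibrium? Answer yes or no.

yes

Backward induction with Firm B moving first.
- W: Firm A compares -1, -8, -9, 8 and picks Premium; Firm B would get -5.
- X: Firm A compares 3, 0, -6, -6 and picks Budget; Firm B would get 9.
- Y: Firm A compares -2, -8, -1, 8 and picks Premium; Firm B would get -2.
- Z: Firm A compares 5, 1, 8, 9 and picks Premium; Firm B would get 5.
Firm B's induced payoffs are -5, 9, -2, 5, so Firm B commits to X. Subgame-perfect outcome: (Budget, X) with payoffs (3, 9).
For the simultaneous game, intersect best replies.
Firm A's best replies: W→Premium; X→Budget; Y→Premium; Z→Premium.
Firm B's best replies: Budget→X; Value→X; Plus→X; Premium→X.
Only (Budget, X) has each player best-responding; Nash payoffs (3, 9).
Sequential outcome (Budget, X) coincides with the Nash profile (Budget, X).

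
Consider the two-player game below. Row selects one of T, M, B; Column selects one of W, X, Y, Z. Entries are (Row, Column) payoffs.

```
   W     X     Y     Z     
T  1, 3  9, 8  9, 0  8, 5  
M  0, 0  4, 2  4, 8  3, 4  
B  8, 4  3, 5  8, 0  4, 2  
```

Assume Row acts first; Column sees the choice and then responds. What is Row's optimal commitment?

Work backward from Column's decision.
- T: BR = X, leader payoff 9.
- M: BR = Y, leader payoff 4.
- B: BR = X, leader payoff 3.
Row's induced payoffs are 9, 4, 3, so Row commits to T. Subgame-perfect outcome: (T, X) with payoffs (9, 8).

T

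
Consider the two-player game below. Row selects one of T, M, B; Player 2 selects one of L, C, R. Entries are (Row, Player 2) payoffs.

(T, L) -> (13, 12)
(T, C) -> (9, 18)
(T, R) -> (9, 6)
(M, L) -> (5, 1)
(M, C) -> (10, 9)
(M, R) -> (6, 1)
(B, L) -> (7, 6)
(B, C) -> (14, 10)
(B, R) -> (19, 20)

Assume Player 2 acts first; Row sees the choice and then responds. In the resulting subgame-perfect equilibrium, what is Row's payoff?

19

Row best-responds to each possible Player 2 move:
- L: Row compares 13, 5, 7 and picks T; Player 2 would get 12.
- C: Row compares 9, 10, 14 and picks B; Player 2 would get 10.
- R: Row compares 9, 6, 19 and picks B; Player 2 would get 20.
Among 12, 10, 20, the best is 20 at R. Subgame-perfect outcome: (B, R) with payoffs (19, 20).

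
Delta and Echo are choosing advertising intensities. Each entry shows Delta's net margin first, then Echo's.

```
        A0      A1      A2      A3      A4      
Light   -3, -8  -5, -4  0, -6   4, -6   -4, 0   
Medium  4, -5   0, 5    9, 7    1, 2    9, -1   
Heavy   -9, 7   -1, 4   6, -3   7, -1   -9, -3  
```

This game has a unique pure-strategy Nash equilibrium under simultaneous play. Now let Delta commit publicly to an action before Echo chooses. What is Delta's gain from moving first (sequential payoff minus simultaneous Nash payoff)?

0

Backward induction with Delta moving first.
- Light: BR = A4, leader payoff -4.
- Medium: BR = A2, leader payoff 9.
- Heavy: BR = A0, leader payoff -9.
Maximizing over -4, 9, -9, Delta chooses Medium. Subgame-perfect outcome: (Medium, A2) with payoffs (9, 7).
Now find the simultaneous Nash equilibrium.
Delta's best replies: A0→Medium; A1→Medium; A2→Medium; A3→Heavy; A4→Medium.
Echo's best replies: Light→A4; Medium→A2; Heavy→A0.
Only (Medium, A2) has each player best-responding; Nash payoffs (9, 7).
Delta's commitment gain: 9 − 9 = 0.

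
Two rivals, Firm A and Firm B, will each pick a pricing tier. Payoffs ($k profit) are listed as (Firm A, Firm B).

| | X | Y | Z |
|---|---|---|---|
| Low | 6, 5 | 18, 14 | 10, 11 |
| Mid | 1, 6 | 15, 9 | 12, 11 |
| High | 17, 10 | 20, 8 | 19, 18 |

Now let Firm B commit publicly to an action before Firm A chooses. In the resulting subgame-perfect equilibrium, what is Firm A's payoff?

Work backward from Firm A's decision.
- X: BR = High, leader payoff 10.
- Y: BR = High, leader payoff 8.
- Z: BR = High, leader payoff 18.
Firm B's induced payoffs are 10, 8, 18, so Firm B commits to Z. Subgame-perfect outcome: (High, Z) with payoffs (19, 18).

19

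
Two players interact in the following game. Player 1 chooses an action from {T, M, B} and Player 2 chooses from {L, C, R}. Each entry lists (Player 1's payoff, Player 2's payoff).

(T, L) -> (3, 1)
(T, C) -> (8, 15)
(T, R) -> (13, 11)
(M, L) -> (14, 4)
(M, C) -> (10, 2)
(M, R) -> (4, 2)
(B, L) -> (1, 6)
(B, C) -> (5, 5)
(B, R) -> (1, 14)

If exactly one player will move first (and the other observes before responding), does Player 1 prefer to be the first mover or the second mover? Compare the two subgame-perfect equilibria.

first

If Player 1 leads: Player 2's best replies are T→C, M→L, B→R; Player 1's induced payoffs 8, 14, 1; outcome (M, L), payoffs (14, 4).
If Player 2 leads: Player 1's best replies are L→M, C→M, R→T; Player 2's induced payoffs 4, 2, 11; outcome (T, R), payoffs (13, 11).
Player 1 gets 14 moving first and 13 moving second, so Player 1 prefers to move first.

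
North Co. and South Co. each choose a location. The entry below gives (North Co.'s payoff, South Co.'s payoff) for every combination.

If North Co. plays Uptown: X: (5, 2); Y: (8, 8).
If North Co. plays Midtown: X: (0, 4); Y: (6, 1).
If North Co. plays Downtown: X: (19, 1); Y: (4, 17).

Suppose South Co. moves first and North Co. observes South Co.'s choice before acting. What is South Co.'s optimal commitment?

Y

Backward induction with South Co. moving first.
- X: North Co. compares 5, 0, 19 and picks Downtown; South Co. would get 1.
- Y: North Co. compares 8, 6, 4 and picks Uptown; South Co. would get 8.
Maximizing over 1, 8, South Co. chooses Y. Subgame-perfect outcome: (Uptown, Y) with payoffs (8, 8).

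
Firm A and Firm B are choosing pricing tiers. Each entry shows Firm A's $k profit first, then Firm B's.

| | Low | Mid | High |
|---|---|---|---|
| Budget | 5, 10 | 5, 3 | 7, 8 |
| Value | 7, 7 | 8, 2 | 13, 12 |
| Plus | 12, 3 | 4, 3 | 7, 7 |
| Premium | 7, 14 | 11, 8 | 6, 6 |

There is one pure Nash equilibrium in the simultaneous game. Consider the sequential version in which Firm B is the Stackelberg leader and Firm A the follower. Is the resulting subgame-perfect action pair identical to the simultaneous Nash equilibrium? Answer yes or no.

yes

Backward induction with Firm B moving first.
- Low: Firm A compares 5, 7, 12, 7 and picks Plus; Firm B would get 3.
- Mid: Firm A compares 5, 8, 4, 11 and picks Premium; Firm B would get 8.
- High: Firm A compares 7, 13, 7, 6 and picks Value; Firm B would get 12.
Firm B's induced payoffs are 3, 8, 12, so Firm B commits to High. Subgame-perfect outcome: (Value, High) with payoffs (13, 12).
For the simultaneous game, intersect best replies.
Firm A's best replies: Low→Plus; Mid→Premium; High→Value.
Firm B's best replies: Budget→Low; Value→High; Plus→High; Premium→Low.
The unique mutual best reply is (Value, High), giving (13, 12).
Sequential outcome (Value, High) coincides with the Nash profile (Value, High).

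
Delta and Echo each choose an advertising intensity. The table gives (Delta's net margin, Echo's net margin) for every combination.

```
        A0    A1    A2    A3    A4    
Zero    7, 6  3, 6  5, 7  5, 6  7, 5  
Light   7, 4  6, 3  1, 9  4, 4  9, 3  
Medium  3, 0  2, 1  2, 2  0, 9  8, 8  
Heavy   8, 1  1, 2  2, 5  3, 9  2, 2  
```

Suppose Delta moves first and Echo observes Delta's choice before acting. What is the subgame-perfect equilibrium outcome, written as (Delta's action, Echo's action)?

Work backward from Echo's decision.
- Zero → Echo plays A2 (best of 6, 6, 7, 6, 5); Delta gets 5.
- Light → Echo plays A2 (best of 4, 3, 9, 4, 3); Delta gets 1.
- Medium → Echo plays A3 (best of 0, 1, 2, 9, 8); Delta gets 0.
- Heavy → Echo plays A3 (best of 1, 2, 5, 9, 2); Delta gets 3.
Delta's induced payoffs are 5, 1, 0, 3, so Delta commits to Zero. Subgame-perfect outcome: (Zero, A2) with payoffs (5, 7).

(Zero, A2)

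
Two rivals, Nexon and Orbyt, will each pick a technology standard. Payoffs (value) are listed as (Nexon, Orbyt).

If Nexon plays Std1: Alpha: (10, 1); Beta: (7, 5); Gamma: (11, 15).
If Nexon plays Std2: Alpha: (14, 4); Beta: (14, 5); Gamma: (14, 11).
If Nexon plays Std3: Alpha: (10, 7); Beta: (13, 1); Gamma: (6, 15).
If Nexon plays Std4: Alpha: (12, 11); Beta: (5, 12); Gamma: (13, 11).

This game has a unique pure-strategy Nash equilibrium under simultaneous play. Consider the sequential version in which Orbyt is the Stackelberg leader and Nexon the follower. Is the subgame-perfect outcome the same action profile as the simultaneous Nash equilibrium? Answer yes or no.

yes

Nexon best-responds to each possible Orbyt move:
- Alpha: Nexon compares 10, 14, 10, 12 and picks Std2; Orbyt would get 4.
- Beta: Nexon compares 7, 14, 13, 5 and picks Std2; Orbyt would get 5.
- Gamma: Nexon compares 11, 14, 6, 13 and picks Std2; Orbyt would get 11.
Among 4, 5, 11, the best is 11 at Gamma. Subgame-perfect outcome: (Std2, Gamma) with payoffs (14, 11).
Now find the simultaneous Nash equilibrium.
Nexon's best replies: Alpha→Std2; Beta→Std2; Gamma→Std2.
Orbyt's best replies: Std1→Gamma; Std2→Gamma; Std3→Gamma; Std4→Beta.
Only (Std2, Gamma) has each player best-responding; Nash payoffs (14, 11).
Sequential outcome (Std2, Gamma) coincides with the Nash profile (Std2, Gamma).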